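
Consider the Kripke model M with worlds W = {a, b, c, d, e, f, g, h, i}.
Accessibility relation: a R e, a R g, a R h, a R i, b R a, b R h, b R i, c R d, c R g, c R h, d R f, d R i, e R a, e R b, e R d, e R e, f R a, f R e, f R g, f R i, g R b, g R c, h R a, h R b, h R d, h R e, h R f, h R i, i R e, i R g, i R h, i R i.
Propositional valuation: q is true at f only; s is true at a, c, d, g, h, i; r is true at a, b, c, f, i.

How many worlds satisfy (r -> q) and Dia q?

Recall that Dia ψ holds at a world iff ψ holds at some accessible world.
Let φ = (r -> q) and Dia q. Evaluate φ at each world:
  a (successors {e, g, h, i}): φ is false.
  b (successors {a, h, i}): φ is false.
  c (successors {d, g, h}): φ is false.
  d (successors {f, i}): φ is true.
  e (successors {a, b, d, e}): φ is false.
  f (successors {a, e, g, i}): φ is false.
  g (successors {b, c}): φ is false.
  h (successors {a, b, d, e, f, i}): φ is true.
  i (successors {e, g, h, i}): φ is false.
For instance, at b:
  At b: r -> q is false, Dia q is false, so (r -> q) and Dia q is false.
    At b: Dia q requires q at some successor in {a, h, i}.
      At a: q is false.
      At h: q is false.
      At i: q is false.
    So Dia q is false at b.
Satisfying worlds: {d, h}

2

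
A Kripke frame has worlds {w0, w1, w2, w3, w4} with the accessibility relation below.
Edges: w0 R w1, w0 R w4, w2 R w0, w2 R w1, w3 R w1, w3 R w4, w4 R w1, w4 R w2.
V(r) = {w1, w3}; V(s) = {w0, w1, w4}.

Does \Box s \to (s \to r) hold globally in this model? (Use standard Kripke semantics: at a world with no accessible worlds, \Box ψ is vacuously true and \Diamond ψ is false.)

Recall that \Box ψ holds at a world iff ψ holds at every accessible world, and \Diamond ψ holds iff ψ holds at some accessible world.
Let φ = \Box s \to (s \to r). Evaluate φ at each world:
  w0 (successors {w1, w4}): φ is false.
  w1 (successors ∅): φ is true.
  w2 (successors {w0, w1}): φ is true.
  w3 (successors {w1, w4}): φ is true.
  w4 (successors {w1, w2}): φ is true.
Detail at w0 (counterexample):
  At w0: \Box s is true, s \to r is false, so \Box s \to (s \to r) is false.
    At w0: \Box s requires s at every successor {w1, w4}.
      At w1: s is true.
      At w4: s is true.
    So \Box s is true at w0.

No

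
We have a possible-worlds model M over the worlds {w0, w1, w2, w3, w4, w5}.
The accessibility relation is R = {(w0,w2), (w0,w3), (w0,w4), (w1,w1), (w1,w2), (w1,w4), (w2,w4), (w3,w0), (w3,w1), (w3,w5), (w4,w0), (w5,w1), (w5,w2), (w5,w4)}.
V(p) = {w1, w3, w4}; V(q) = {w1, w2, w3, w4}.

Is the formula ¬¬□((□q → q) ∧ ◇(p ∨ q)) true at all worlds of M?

No

Let φ = ¬¬□((□q → q) ∧ ◇(p ∨ q)). Evaluate φ at each world:
  w0 (successors {w2, w3, w4}): φ is false.
  w1 (successors {w1, w2, w4}): φ is false.
  w2 (successors {w4}): φ is false.
  w3 (successors {w0, w1, w5}): φ is false.
  w4 (successors {w0}): φ is false.
  w5 (successors {w1, w2, w4}): φ is false.
Detail at w0 (counterexample):
  At w0: ¬□((□q → q) ∧ ◇(p ∨ q)) is true, so ¬¬□((□q → q) ∧ ◇(p ∨ q)) is false.
    At w0: □((□q → q) ∧ ◇(p ∨ q)) is false, so ¬□((□q → q) ∧ ◇(p ∨ q)) is true.
      At w0: □((□q → q) ∧ ◇(p ∨ q)) requires (□q → q) ∧ ◇(p ∨ q) at every successor {w2, w3, w4}.
        (□q → q) ∧ ◇(p ∨ q) fails at w4, so □((□q → q) ∧ ◇(p ∨ q)) is false at w0.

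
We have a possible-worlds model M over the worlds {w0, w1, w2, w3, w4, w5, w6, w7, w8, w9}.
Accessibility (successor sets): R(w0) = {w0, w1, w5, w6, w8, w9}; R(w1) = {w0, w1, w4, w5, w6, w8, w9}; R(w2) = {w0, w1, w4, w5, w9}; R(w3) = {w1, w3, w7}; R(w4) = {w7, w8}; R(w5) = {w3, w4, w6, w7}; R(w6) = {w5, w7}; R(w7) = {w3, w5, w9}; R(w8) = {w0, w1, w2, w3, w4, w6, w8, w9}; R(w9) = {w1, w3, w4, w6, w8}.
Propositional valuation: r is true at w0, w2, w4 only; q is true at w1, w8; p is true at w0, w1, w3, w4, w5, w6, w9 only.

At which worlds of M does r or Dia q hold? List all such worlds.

Let φ = r or Dia q. Evaluate φ at each world:
  w0 (successors {w0, w1, w5, w6, w8, w9}): φ is true.
  w1 (successors {w0, w1, w4, w5, w6, w8, w9}): φ is true.
  w2 (successors {w0, w1, w4, w5, w9}): φ is true.
  w3 (successors {w1, w3, w7}): φ is true.
  w4 (successors {w7, w8}): φ is true.
  w5 (successors {w3, w4, w6, w7}): φ is false.
  w6 (successors {w5, w7}): φ is false.
  w7 (successors {w3, w5, w9}): φ is false.
  w8 (successors {w0, w1, w2, w3, w4, w6, w8, w9}): φ is true.
  w9 (successors {w1, w3, w4, w6, w8}): φ is true.
For instance, at w7:
  At w7: r is false, Dia q is false, so r or Dia q is false.
    At w7: Dia q requires q at some successor in {w3, w5, w9}.
      At w3: q is false.
      At w5: q is false.
      At w9: q is false.
    So Dia q is false at w7.
Satisfying worlds: {w0, w1, w2, w3, w4, w8, w9}

w0, w1, w2, w3, w4, w8, w9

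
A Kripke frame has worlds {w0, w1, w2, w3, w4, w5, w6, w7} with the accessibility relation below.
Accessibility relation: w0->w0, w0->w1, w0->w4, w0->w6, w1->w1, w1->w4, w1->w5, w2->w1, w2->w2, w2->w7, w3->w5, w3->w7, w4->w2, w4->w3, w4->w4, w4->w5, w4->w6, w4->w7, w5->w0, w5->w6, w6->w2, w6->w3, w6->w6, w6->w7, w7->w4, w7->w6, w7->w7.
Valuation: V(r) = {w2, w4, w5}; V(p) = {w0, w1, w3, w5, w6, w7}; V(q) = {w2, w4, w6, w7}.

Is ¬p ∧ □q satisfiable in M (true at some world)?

Let φ = ¬p ∧ □q. Evaluate φ at each world:
  w0 (successors {w0, w1, w4, w6}): φ is false.
  w1 (successors {w1, w4, w5}): φ is false.
  w2 (successors {w1, w2, w7}): φ is false.
  w3 (successors {w5, w7}): φ is false.
  w4 (successors {w2, w3, w4, w5, w6, w7}): φ is false.
  w5 (successors {w0, w6}): φ is false.
  w6 (successors {w2, w3, w6, w7}): φ is false.
  w7 (successors {w4, w6, w7}): φ is false.
For instance, at w0:
  At w0: ¬p is false, □q is false, so ¬p ∧ □q is false.
    At w0: □q requires q at every successor {w0, w1, w4, w6}.
      q fails at w0, so □q is false at w0.

No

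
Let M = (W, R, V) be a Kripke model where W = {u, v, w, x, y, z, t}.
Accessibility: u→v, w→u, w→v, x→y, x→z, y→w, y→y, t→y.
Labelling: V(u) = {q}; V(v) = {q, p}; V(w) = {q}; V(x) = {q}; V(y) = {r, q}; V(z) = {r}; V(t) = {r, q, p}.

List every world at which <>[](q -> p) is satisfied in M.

u, w, x

Let φ = <>[](q -> p). Evaluate φ at each world:
  u (successors {v}): φ is true.
  v (successors ∅): φ is false.
  w (successors {u, v}): φ is true.
  x (successors {y, z}): φ is true.
  y (successors {w, y}): φ is false.
  z (successors ∅): φ is false.
  t (successors {y}): φ is false.
For instance, at y:
  At y: <>[](q -> p) requires [](q -> p) at some successor in {w, y}.
    At w: [](q -> p) is false.
    At y: [](q -> p) is false.
  So <>[](q -> p) is false at y.
Satisfying worlds: {u, w, x}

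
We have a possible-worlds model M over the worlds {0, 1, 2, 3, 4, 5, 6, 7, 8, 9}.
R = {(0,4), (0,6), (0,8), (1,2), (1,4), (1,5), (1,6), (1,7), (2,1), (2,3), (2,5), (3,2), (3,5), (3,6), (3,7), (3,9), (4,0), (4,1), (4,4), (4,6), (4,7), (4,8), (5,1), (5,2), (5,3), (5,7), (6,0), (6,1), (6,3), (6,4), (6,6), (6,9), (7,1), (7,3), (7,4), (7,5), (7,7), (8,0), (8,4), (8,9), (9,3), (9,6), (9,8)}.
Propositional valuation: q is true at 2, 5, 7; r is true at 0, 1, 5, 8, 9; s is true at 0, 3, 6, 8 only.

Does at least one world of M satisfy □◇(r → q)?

Let φ = □◇(r → q). Evaluate φ at each world:
  0 (successors {4, 6, 8}): φ is true.
  1 (successors {2, 4, 5, 6, 7}): φ is true.
  2 (successors {1, 3, 5}): φ is true.
  3 (successors {2, 5, 6, 7, 9}): φ is true.
  4 (successors {0, 1, 4, 6, 7, 8}): φ is true.
  5 (successors {1, 2, 3, 7}): φ is true.
  6 (successors {0, 1, 3, 4, 6, 9}): φ is true.
  7 (successors {1, 3, 4, 5, 7}): φ is true.
  8 (successors {0, 4, 9}): φ is true.
  9 (successors {3, 6, 8}): φ is true.
Detail at 0 (witness):
  At 0: □◇(r → q) requires ◇(r → q) at every successor {4, 6, 8}.
      At 4: ◇(r → q) requires r → q at some successor in {0, 1, 4, 6, 7, 8}.
        r → q holds at 4, so ◇(r → q) is true at 4.
      At 6: ◇(r → q) requires r → q at some successor in {0, 1, 3, 4, 6, 9}.
        r → q holds at 3, so ◇(r → q) is true at 6.
      At 8: ◇(r → q) requires r → q at some successor in {0, 4, 9}.
        r → q holds at 4, so ◇(r → q) is true at 8.
  So □◇(r → q) is true at 0.

Yes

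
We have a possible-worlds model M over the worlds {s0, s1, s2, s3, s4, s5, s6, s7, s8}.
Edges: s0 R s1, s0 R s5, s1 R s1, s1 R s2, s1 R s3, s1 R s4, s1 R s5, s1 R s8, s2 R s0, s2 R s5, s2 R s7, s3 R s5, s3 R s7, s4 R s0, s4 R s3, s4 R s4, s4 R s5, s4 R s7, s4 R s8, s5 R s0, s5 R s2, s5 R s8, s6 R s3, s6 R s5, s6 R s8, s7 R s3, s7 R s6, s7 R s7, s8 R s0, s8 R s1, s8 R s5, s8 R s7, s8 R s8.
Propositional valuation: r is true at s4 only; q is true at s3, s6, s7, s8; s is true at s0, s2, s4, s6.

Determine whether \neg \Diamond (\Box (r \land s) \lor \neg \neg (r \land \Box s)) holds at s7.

At s7: \Diamond (\Box (r \land s) \lor \neg \neg (r \land \Box s)) is false, so \neg \Diamond (\Box (r \land s) \lor \neg \neg (r \land \Box s)) is true.
  At s7: \Diamond (\Box (r \land s) \lor \neg \neg (r \land \Box s)) requires \Box (r \land s) \lor \neg \neg (r \land \Box s) at some successor in {s3, s6, s7}.
    At s3: \Box (r \land s) \lor \neg \neg (r \land \Box s) is false.
    At s6: \Box (r \land s) \lor \neg \neg (r \land \Box s) is false.
    At s7: \Box (r \land s) \lor \neg \neg (r \land \Box s) is false.
  So \Diamond (\Box (r \land s) \lor \neg \neg (r \land \Box s)) is false at s7.

Yes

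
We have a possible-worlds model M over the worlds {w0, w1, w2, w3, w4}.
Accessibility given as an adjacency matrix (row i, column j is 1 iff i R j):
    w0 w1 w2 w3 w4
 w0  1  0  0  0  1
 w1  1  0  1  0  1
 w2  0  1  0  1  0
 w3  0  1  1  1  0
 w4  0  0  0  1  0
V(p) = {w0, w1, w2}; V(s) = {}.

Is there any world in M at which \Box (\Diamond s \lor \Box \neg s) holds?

Let φ = \Box (\Diamond s \lor \Box \neg s). Evaluate φ at each world:
  w0 (successors {w0, w4}): φ is true.
  w1 (successors {w0, w2, w4}): φ is true.
  w2 (successors {w1, w3}): φ is true.
  w3 (successors {w1, w2, w3}): φ is true.
  w4 (successors {w3}): φ is true.
Detail at w0 (witness):
  At w0: \Box (\Diamond s \lor \Box \neg s) requires \Diamond s \lor \Box \neg s at every successor {w0, w4}.
      At w0: \Diamond s is false, \Box \neg s is true, so \Diamond s \lor \Box \neg s is true.
      At w4: \Diamond s is false, \Box \neg s is true, so \Diamond s \lor \Box \neg s is true.
  So \Box (\Diamond s \lor \Box \neg s) is true at w0.

Yes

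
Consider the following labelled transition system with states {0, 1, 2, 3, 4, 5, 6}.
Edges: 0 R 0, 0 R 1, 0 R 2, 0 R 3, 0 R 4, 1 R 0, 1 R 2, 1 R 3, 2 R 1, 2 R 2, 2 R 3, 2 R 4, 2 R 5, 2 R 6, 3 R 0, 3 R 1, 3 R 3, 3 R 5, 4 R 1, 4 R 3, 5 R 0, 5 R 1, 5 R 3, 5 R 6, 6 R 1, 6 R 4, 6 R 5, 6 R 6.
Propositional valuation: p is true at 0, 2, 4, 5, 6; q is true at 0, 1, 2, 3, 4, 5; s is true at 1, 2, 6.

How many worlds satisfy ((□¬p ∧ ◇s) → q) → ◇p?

6

Let φ = ((□¬p ∧ ◇s) → q) → ◇p. Evaluate φ at each world:
  0 (successors {0, 1, 2, 3, 4}): φ is true.
  1 (successors {0, 2, 3}): φ is true.
  2 (successors {1, 2, 3, 4, 5, 6}): φ is true.
  3 (successors {0, 1, 3, 5}): φ is true.
  4 (successors {1, 3}): φ is false.
  5 (successors {0, 1, 3, 6}): φ is true.
  6 (successors {1, 4, 5, 6}): φ is true.
For instance, at 1:
  At 1: (□¬p ∧ ◇s) → q is true, ◇p is true, so ((□¬p ∧ ◇s) → q) → ◇p is true.
    At 1: □¬p ∧ ◇s is false, q is true, so (□¬p ∧ ◇s) → q is true.
      At 1: □¬p is false, ◇s is true, so □¬p ∧ ◇s is false.
    At 1: ◇p requires p at some successor in {0, 2, 3}.
      p holds at 0, so ◇p is true at 1.
Satisfying worlds: {0, 1, 2, 3, 5, 6}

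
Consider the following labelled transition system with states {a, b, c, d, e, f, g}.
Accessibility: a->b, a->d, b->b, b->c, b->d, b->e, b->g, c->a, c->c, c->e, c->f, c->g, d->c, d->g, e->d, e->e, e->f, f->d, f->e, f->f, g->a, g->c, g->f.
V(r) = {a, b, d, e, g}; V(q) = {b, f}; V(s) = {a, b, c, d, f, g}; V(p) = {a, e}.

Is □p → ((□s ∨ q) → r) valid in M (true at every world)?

Yes

Recall that □ψ holds at a world iff ψ holds at every accessible world, and ◇ψ holds iff ψ holds at some accessible world.
Let φ = □p → ((□s ∨ q) → r). Evaluate φ at each world:
  a (successors {b, d}): φ is true.
  b (successors {b, c, d, e, g}): φ is true.
  c (successors {a, c, e, f, g}): φ is true.
  d (successors {c, g}): φ is true.
  e (successors {d, e, f}): φ is true.
  f (successors {d, e, f}): φ is true.
  g (successors {a, c, f}): φ is true.
For instance, at f:
  At f: □p is false, (□s ∨ q) → r is false, so □p → ((□s ∨ q) → r) is true.
    At f: □p requires p at every successor {d, e, f}.
      p fails at d, so □p is false at f.
    At f: □s ∨ q is true, r is false, so (□s ∨ q) → r is false.
      At f: □s is false, q is true, so □s ∨ q is true.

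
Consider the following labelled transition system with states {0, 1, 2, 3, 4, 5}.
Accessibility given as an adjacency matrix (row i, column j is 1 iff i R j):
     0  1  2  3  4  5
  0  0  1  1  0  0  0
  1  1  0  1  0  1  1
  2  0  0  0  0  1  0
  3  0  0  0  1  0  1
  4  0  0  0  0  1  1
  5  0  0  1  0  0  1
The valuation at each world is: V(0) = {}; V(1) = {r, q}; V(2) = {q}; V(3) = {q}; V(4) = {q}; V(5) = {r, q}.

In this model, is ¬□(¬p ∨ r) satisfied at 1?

No

At 1: □(¬p ∨ r) is true, so ¬□(¬p ∨ r) is false.
  At 1: □(¬p ∨ r) requires ¬p ∨ r at every successor {0, 2, 4, 5}.
    At 0: ¬p ∨ r is true.
    At 2: ¬p ∨ r is true.
    At 4: ¬p ∨ r is true.
    At 5: ¬p ∨ r is true.
  So □(¬p ∨ r) is true at 1.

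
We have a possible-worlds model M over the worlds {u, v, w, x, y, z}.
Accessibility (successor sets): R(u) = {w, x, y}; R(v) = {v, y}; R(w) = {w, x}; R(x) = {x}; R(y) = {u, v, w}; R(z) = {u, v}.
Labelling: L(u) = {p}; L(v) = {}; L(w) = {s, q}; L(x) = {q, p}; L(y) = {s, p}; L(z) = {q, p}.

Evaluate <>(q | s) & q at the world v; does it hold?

No

At v: <>(q | s) is true, q is false, so <>(q | s) & q is false.
  At v: <>(q | s) requires q | s at some successor in {v, y}.
    q | s holds at y, so <>(q | s) is true at v.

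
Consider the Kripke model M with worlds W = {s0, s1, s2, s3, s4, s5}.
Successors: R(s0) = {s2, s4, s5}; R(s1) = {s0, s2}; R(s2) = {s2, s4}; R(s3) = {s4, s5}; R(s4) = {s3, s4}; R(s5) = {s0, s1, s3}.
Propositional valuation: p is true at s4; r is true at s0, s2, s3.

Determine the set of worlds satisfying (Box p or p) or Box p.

s4

Let φ = (Box p or p) or Box p. Evaluate φ at each world:
  s0 (successors {s2, s4, s5}): φ is false.
  s1 (successors {s0, s2}): φ is false.
  s2 (successors {s2, s4}): φ is false.
  s3 (successors {s4, s5}): φ is false.
  s4 (successors {s3, s4}): φ is true.
  s5 (successors {s0, s1, s3}): φ is false.
For instance, at s4:
  At s4: Box p or p is true, Box p is false, so (Box p or p) or Box p is true.
    At s4: Box p is false, p is true, so Box p or p is true.
      At s4: Box p requires p at every successor {s3, s4}.
        p fails at s3, so Box p is false at s4.
    At s4: Box p requires p at every successor {s3, s4}.
      p fails at s3, so Box p is false at s4.
Satisfying worlds: {s4}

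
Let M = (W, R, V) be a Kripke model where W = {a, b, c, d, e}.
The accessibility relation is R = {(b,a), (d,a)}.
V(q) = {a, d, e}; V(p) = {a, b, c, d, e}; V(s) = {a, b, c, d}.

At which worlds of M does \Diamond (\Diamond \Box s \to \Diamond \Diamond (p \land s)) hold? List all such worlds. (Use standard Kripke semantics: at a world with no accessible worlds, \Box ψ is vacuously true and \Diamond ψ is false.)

b, d

Let φ = \Diamond (\Diamond \Box s \to \Diamond \Diamond (p \land s)). Evaluate φ at each world:
  a (successors ∅): φ is false.
  b (successors {a}): φ is true.
  c (successors ∅): φ is false.
  d (successors {a}): φ is true.
  e (successors ∅): φ is false.
For instance, at d:
  At d: \Diamond (\Diamond \Box s \to \Diamond \Diamond (p \land s)) requires \Diamond \Box s \to \Diamond \Diamond (p \land s) at some successor in {a}.
    \Diamond \Box s \to \Diamond \Diamond (p \land s) holds at a, so \Diamond (\Diamond \Box s \to \Diamond \Diamond (p \land s)) is true at d.
      At a: \Diamond \Box s is false, \Diamond \Diamond (p \land s) is false, so \Diamond \Box s \to \Diamond \Diamond (p \land s) is true.
Satisfying worlds: {b, d}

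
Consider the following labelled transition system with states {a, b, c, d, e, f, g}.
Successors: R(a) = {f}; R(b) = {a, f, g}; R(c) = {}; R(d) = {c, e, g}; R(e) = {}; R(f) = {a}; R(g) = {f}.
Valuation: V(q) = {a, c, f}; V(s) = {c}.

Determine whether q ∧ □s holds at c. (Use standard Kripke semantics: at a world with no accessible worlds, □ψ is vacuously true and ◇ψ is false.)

At c: q is true, □s is true, so q ∧ □s is true.
  At c: no accessible worlds, so □s holds vacuously.

Yes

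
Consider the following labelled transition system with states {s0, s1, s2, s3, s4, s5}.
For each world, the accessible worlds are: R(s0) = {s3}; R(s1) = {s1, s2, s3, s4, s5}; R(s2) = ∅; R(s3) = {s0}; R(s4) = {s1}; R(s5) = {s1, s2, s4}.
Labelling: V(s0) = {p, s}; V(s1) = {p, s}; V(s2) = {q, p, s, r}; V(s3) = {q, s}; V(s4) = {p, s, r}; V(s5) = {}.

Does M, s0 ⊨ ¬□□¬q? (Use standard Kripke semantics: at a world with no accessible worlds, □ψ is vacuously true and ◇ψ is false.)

No

At s0: □□¬q is true, so ¬□□¬q is false.
  At s0: □□¬q requires □¬q at every successor {s3}.
      At s3: □¬q requires ¬q at every successor {s0}.
        At s0: ¬q is true.
      So □¬q is true at s3.
  So □□¬q is true at s0.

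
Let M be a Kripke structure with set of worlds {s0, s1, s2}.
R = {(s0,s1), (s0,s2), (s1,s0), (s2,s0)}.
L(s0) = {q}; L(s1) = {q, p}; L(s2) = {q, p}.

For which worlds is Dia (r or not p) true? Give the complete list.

s1, s2

Let φ = Dia (r or not p). Evaluate φ at each world:
  s0 (successors {s1, s2}): φ is false.
  s1 (successors {s0}): φ is true.
  s2 (successors {s0}): φ is true.
For instance, at s2:
  At s2: Dia (r or not p) requires r or not p at some successor in {s0}.
    r or not p holds at s0, so Dia (r or not p) is true at s2.
Satisfying worlds: {s1, s2}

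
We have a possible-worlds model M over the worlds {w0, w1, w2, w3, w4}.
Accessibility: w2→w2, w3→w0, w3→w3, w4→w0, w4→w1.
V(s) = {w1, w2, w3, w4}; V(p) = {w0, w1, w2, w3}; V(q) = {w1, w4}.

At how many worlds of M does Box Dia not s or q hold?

Recall that Box ψ holds at a world iff ψ holds at every accessible world, and Dia ψ holds iff ψ holds at some accessible world.
Let φ = Box Dia not s or q. Evaluate φ at each world:
  w0 (successors ∅): φ is true.
  w1 (successors ∅): φ is true.
  w2 (successors {w2}): φ is false.
  w3 (successors {w0, w3}): φ is false.
  w4 (successors {w0, w1}): φ is true.
For instance, at w4:
  At w4: Box Dia not s is false, q is true, so Box Dia not s or q is true.
    At w4: Box Dia not s requires Dia not s at every successor {w0, w1}.
      Dia not s fails at w0, so Box Dia not s is false at w4.
Satisfying worlds: {w0, w1, w4}

3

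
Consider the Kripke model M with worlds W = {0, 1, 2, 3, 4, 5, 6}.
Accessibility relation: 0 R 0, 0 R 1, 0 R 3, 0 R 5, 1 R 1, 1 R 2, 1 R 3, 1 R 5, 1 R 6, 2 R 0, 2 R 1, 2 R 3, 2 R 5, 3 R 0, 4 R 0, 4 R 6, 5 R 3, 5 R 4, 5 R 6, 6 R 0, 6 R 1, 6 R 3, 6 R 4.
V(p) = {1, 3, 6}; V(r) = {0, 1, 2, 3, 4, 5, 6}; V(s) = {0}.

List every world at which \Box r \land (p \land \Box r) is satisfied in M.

Let φ = \Box r \land (p \land \Box r). Evaluate φ at each world:
  0 (successors {0, 1, 3, 5}): φ is false.
  1 (successors {1, 2, 3, 5, 6}): φ is true.
  2 (successors {0, 1, 3, 5}): φ is false.
  3 (successors {0}): φ is true.
  4 (successors {0, 6}): φ is false.
  5 (successors {3, 4, 6}): φ is false.
  6 (successors {0, 1, 3, 4}): φ is true.
For instance, at 2:
  At 2: \Box r is true, p \land \Box r is false, so \Box r \land (p \land \Box r) is false.
    At 2: \Box r requires r at every successor {0, 1, 3, 5}.
      At 0: r is true.
      At 1: r is true.
      At 3: r is true.
      At 5: r is true.
    So \Box r is true at 2.
    At 2: p is false, \Box r is true, so p \land \Box r is false.
      At 2: \Box r requires r at every successor {0, 1, 3, 5}.
        At 0: r is true.
        At 1: r is true.
        At 3: r is true.
        At 5: r is true.
      So \Box r is true at 2.
Satisfying worlds: {1, 3, 6}

1, 3, 6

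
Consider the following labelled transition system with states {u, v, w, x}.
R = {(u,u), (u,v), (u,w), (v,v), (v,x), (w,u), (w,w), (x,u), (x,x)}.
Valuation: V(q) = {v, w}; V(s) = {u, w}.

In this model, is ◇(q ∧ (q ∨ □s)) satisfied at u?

Yes

Recall that □ψ holds at a world iff ψ holds at every accessible world, and ◇ψ holds iff ψ holds at some accessible world.
At u: ◇(q ∧ (q ∨ □s)) requires q ∧ (q ∨ □s) at some successor in {u, v, w}.
  q ∧ (q ∨ □s) holds at v, so ◇(q ∧ (q ∨ □s)) is true at u.
    At v: q is true, q ∨ □s is true, so q ∧ (q ∨ □s) is true.
      At v: q is true, □s is false, so q ∨ □s is true.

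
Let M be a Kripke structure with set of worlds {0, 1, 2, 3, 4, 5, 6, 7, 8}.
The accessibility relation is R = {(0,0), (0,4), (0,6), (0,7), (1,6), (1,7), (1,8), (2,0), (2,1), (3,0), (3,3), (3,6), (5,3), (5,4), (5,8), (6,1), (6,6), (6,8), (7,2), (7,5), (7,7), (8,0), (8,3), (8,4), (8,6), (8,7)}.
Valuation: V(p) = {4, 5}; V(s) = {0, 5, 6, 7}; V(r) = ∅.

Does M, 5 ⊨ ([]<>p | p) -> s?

Yes

Recall that []ψ holds at a world iff ψ holds at every accessible world, and <>ψ holds iff ψ holds at some accessible world.
At 5: []<>p | p is true, s is true, so ([]<>p | p) -> s is true.
  At 5: []<>p is false, p is true, so []<>p | p is true.
    At 5: []<>p requires <>p at every successor {3, 4, 8}.
      <>p fails at 3, so []<>p is false at 5.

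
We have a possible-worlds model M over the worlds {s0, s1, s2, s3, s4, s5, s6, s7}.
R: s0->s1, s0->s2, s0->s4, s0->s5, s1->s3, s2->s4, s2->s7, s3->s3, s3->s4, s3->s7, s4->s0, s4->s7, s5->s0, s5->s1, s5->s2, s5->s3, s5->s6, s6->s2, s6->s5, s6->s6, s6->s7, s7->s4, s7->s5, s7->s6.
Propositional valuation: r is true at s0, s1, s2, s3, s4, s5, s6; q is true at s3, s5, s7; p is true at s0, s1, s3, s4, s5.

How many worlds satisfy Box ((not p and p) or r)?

Recall that Box ψ holds at a world iff ψ holds at every accessible world, and Dia ψ holds iff ψ holds at some accessible world.
Let φ = Box ((not p and p) or r). Evaluate φ at each world:
  s0 (successors {s1, s2, s4, s5}): φ is true.
  s1 (successors {s3}): φ is true.
  s2 (successors {s4, s7}): φ is false.
  s3 (successors {s3, s4, s7}): φ is false.
  s4 (successors {s0, s7}): φ is false.
  s5 (successors {s0, s1, s2, s3, s6}): φ is true.
  s6 (successors {s2, s5, s6, s7}): φ is false.
  s7 (successors {s4, s5, s6}): φ is true.
For instance, at s7:
  At s7: Box ((not p and p) or r) requires (not p and p) or r at every successor {s4, s5, s6}.
    At s4: (not p and p) or r is true.
    At s5: (not p and p) or r is true.
    At s6: (not p and p) or r is true.
  So Box ((not p and p) or r) is true at s7.
Satisfying worlds: {s0, s1, s5, s7}

4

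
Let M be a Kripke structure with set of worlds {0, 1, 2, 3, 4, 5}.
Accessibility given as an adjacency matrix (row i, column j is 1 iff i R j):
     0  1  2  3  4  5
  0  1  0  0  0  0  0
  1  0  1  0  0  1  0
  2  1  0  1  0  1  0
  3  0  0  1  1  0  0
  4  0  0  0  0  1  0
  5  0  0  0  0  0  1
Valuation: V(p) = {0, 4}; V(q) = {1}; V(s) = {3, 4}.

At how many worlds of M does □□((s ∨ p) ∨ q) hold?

Let φ = □□((s ∨ p) ∨ q). Evaluate φ at each world:
  0 (successors {0}): φ is true.
  1 (successors {1, 4}): φ is true.
  2 (successors {0, 2, 4}): φ is false.
  3 (successors {2, 3}): φ is false.
  4 (successors {4}): φ is true.
  5 (successors {5}): φ is false.
For instance, at 0:
  At 0: □□((s ∨ p) ∨ q) requires □((s ∨ p) ∨ q) at every successor {0}.
      At 0: □((s ∨ p) ∨ q) requires (s ∨ p) ∨ q at every successor {0}.
        At 0: (s ∨ p) ∨ q is true.
      So □((s ∨ p) ∨ q) is true at 0.
  So □□((s ∨ p) ∨ q) is true at 0.
Satisfying worlds: {0, 1, 4}

3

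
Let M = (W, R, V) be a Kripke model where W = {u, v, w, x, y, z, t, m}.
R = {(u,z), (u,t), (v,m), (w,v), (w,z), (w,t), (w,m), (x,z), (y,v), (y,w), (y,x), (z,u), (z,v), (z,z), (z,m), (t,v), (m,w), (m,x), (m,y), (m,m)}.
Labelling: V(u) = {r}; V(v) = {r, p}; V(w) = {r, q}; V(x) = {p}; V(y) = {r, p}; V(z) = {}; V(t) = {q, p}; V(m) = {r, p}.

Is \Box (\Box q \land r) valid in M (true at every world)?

No

Recall that \Box ψ holds at a world iff ψ holds at every accessible world, and \Diamond ψ holds iff ψ holds at some accessible world.
Let φ = \Box (\Box q \land r). Evaluate φ at each world:
  u (successors {z, t}): φ is false.
  v (successors {m}): φ is false.
  w (successors {v, z, t, m}): φ is false.
  x (successors {z}): φ is false.
  y (successors {v, w, x}): φ is false.
  z (successors {u, v, z, m}): φ is false.
  t (successors {v}): φ is false.
  m (successors {w, x, y, m}): φ is false.
Detail at u (counterexample):
  At u: \Box (\Box q \land r) requires \Box q \land r at every successor {z, t}.
    \Box q \land r fails at z, so \Box (\Box q \land r) is false at u.
      At z: \Box q is false, r is false, so \Box q \land r is false.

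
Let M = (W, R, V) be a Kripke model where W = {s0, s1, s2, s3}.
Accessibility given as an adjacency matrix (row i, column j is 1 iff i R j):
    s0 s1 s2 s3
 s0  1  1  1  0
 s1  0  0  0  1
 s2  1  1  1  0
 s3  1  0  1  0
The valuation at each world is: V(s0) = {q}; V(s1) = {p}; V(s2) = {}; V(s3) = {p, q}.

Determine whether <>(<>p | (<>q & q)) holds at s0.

Yes

At s0: <>(<>p | (<>q & q)) requires <>p | (<>q & q) at some successor in {s0, s1, s2}.
  <>p | (<>q & q) holds at s0, so <>(<>p | (<>q & q)) is true at s0.
    At s0: <>p is true, <>q & q is true, so <>p | (<>q & q) is true.
      At s0: <>p requires p at some successor in {s0, s1, s2}.
        p holds at s1, so <>p is true at s0.
      At s0: <>q is true, q is true, so <>q & q is true.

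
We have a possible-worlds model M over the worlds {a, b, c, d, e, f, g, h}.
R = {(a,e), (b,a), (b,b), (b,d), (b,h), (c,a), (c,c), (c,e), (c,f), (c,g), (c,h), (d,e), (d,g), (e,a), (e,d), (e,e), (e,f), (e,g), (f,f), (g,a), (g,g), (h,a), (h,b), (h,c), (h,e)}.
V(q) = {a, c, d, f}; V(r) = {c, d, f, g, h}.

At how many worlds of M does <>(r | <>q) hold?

8

Recall that <>ψ holds at a world iff ψ holds at some accessible world.
Let φ = <>(r | <>q). Evaluate φ at each world:
  a (successors {e}): φ is true.
  b (successors {a, b, d, h}): φ is true.
  c (successors {a, c, e, f, g, h}): φ is true.
  d (successors {e, g}): φ is true.
  e (successors {a, d, e, f, g}): φ is true.
  f (successors {f}): φ is true.
  g (successors {a, g}): φ is true.
  h (successors {a, b, c, e}): φ is true.
For instance, at h:
  At h: <>(r | <>q) requires r | <>q at some successor in {a, b, c, e}.
    r | <>q holds at b, so <>(r | <>q) is true at h.
      At b: r is false, <>q is true, so r | <>q is true.
Satisfying worlds: {a, b, c, d, e, f, g, h}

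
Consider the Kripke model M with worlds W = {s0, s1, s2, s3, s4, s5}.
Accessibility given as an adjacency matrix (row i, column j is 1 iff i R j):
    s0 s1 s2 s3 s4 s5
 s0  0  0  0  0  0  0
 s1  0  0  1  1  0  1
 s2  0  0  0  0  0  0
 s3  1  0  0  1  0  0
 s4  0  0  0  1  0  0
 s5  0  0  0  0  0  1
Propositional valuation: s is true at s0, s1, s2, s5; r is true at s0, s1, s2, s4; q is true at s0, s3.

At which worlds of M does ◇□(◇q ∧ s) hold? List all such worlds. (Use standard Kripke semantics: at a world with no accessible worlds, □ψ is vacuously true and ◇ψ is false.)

Recall that □ψ holds at a world iff ψ holds at every accessible world, and ◇ψ holds iff ψ holds at some accessible world.
Let φ = ◇□(◇q ∧ s). Evaluate φ at each world:
  s0 (successors ∅): φ is false.
  s1 (successors {s2, s3, s5}): φ is true.
  s2 (successors ∅): φ is false.
  s3 (successors {s0, s3}): φ is true.
  s4 (successors {s3}): φ is false.
  s5 (successors {s5}): φ is false.
For instance, at s3:
  At s3: ◇□(◇q ∧ s) requires □(◇q ∧ s) at some successor in {s0, s3}.
    □(◇q ∧ s) holds at s0, so ◇□(◇q ∧ s) is true at s3.
      At s0: no accessible worlds, so □(◇q ∧ s) holds vacuously.
Satisfying worlds: {s1, s3}

s1, s3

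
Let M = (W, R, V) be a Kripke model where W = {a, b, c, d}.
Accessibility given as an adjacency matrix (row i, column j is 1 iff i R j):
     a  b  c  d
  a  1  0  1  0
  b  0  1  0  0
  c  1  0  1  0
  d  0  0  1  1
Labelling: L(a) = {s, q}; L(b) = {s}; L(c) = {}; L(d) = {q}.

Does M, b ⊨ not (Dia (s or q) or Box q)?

Recall that Box ψ holds at a world iff ψ holds at every accessible world, and Dia ψ holds iff ψ holds at some accessible world.
At b: Dia (s or q) or Box q is true, so not (Dia (s or q) or Box q) is false.
  At b: Dia (s or q) is true, Box q is false, so Dia (s or q) or Box q is true.
    At b: Dia (s or q) requires s or q at some successor in {b}.
      s or q holds at b, so Dia (s or q) is true at b.
    At b: Box q requires q at every successor {b}.
      q fails at b, so Box q is false at b.

No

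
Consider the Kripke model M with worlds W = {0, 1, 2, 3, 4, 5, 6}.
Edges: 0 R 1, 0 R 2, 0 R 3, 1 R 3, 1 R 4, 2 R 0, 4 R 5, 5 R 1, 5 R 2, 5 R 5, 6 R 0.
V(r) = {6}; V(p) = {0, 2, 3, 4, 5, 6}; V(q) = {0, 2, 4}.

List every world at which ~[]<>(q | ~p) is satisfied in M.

0, 1

Let φ = ~[]<>(q | ~p). Evaluate φ at each world:
  0 (successors {1, 2, 3}): φ is true.
  1 (successors {3, 4}): φ is true.
  2 (successors {0}): φ is false.
  3 (successors ∅): φ is false.
  4 (successors {5}): φ is false.
  5 (successors {1, 2, 5}): φ is false.
  6 (successors {0}): φ is false.
For instance, at 5:
  At 5: []<>(q | ~p) is true, so ~[]<>(q | ~p) is false.
    At 5: []<>(q | ~p) requires <>(q | ~p) at every successor {1, 2, 5}.
      At 1: <>(q | ~p) is true.
      At 2: <>(q | ~p) is true.
      At 5: <>(q | ~p) is true.
    So []<>(q | ~p) is true at 5.
Satisfying worlds: {0, 1}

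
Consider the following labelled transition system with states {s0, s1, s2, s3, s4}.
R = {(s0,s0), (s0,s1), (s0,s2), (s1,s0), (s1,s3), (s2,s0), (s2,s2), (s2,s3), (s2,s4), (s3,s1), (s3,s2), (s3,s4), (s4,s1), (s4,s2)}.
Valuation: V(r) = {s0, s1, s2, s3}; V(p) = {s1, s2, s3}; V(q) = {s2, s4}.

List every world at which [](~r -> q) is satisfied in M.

Recall that []ψ holds at a world iff ψ holds at every accessible world, and <>ψ holds iff ψ holds at some accessible world.
Let φ = [](~r -> q). Evaluate φ at each world:
  s0 (successors {s0, s1, s2}): φ is true.
  s1 (successors {s0, s3}): φ is true.
  s2 (successors {s0, s2, s3, s4}): φ is true.
  s3 (successors {s1, s2, s4}): φ is true.
  s4 (successors {s1, s2}): φ is true.
For instance, at s0:
  At s0: [](~r -> q) requires ~r -> q at every successor {s0, s1, s2}.
    At s0: ~r -> q is true.
    At s1: ~r -> q is true.
    At s2: ~r -> q is true.
  So [](~r -> q) is true at s0.
Satisfying worlds: {s0, s1, s2, s3, s4}

s0, s1, s2, s3, s4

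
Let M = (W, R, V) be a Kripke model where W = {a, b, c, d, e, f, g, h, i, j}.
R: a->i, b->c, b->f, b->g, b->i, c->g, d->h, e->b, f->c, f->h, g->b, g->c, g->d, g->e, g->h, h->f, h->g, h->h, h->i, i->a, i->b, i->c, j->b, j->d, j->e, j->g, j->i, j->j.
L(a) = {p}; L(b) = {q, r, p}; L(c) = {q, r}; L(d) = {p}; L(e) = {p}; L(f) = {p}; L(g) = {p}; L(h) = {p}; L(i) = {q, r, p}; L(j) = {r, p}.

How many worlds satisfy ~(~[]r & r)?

6

Recall that []ψ holds at a world iff ψ holds at every accessible world, and <>ψ holds iff ψ holds at some accessible world.
Let φ = ~(~[]r & r). Evaluate φ at each world:
  a (successors {i}): φ is true.
  b (successors {c, f, g, i}): φ is false.
  c (successors {g}): φ is false.
  d (successors {h}): φ is true.
  e (successors {b}): φ is true.
  f (successors {c, h}): φ is true.
  g (successors {b, c, d, e, h}): φ is true.
  h (successors {f, g, h, i}): φ is true.
  i (successors {a, b, c}): φ is false.
  j (successors {b, d, e, g, i, j}): φ is false.
For instance, at g:
  At g: ~[]r & r is false, so ~(~[]r & r) is true.
    At g: ~[]r is true, r is false, so ~[]r & r is false.
      At g: []r is false, so ~[]r is true.
Satisfying worlds: {a, d, e, f, g, h}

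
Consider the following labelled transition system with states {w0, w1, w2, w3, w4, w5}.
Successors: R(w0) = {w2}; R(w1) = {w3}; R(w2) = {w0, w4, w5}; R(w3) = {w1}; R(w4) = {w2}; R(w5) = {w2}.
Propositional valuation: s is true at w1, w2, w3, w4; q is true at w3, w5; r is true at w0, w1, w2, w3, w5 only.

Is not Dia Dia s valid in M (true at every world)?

Let φ = not Dia Dia s. Evaluate φ at each world:
  w0 (successors {w2}): φ is false.
  w1 (successors {w3}): φ is false.
  w2 (successors {w0, w4, w5}): φ is false.
  w3 (successors {w1}): φ is false.
  w4 (successors {w2}): φ is false.
  w5 (successors {w2}): φ is false.
Detail at w0 (counterexample):
  At w0: Dia Dia s is true, so not Dia Dia s is false.
    At w0: Dia Dia s requires Dia s at some successor in {w2}.
      Dia s holds at w2, so Dia Dia s is true at w0.

No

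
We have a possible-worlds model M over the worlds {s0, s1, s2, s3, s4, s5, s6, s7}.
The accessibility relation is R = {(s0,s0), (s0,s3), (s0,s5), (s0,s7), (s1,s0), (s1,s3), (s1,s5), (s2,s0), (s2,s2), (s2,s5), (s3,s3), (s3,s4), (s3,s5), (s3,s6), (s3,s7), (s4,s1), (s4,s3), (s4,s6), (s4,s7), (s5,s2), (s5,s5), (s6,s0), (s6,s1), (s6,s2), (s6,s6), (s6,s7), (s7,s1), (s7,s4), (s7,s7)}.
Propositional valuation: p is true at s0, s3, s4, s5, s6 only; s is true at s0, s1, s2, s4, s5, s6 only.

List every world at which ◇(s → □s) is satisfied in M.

Recall that □ψ holds at a world iff ψ holds at every accessible world, and ◇ψ holds iff ψ holds at some accessible world.
Let φ = ◇(s → □s). Evaluate φ at each world:
  s0 (successors {s0, s3, s5, s7}): φ is true.
  s1 (successors {s0, s3, s5}): φ is true.
  s2 (successors {s0, s2, s5}): φ is true.
  s3 (successors {s3, s4, s5, s6, s7}): φ is true.
  s4 (successors {s1, s3, s6, s7}): φ is true.
  s5 (successors {s2, s5}): φ is true.
  s6 (successors {s0, s1, s2, s6, s7}): φ is true.
  s7 (successors {s1, s4, s7}): φ is true.
For instance, at s4:
  At s4: ◇(s → □s) requires s → □s at some successor in {s1, s3, s6, s7}.
    s → □s holds at s3, so ◇(s → □s) is true at s4.
      At s3: s is false, □s is false, so s → □s is true.
Satisfying worlds: {s0, s1, s2, s3, s4, s5, s6, s7}

s0, s1, s2, s3, s4, s5, s6, s7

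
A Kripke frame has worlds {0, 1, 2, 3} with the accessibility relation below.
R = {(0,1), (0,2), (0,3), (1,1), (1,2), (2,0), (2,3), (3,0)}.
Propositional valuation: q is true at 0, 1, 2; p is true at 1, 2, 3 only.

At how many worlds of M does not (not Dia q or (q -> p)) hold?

Let φ = not (not Dia q or (q -> p)). Evaluate φ at each world:
  0 (successors {1, 2, 3}): φ is true.
  1 (successors {1, 2}): φ is false.
  2 (successors {0, 3}): φ is false.
  3 (successors {0}): φ is false.
For instance, at 3:
  At 3: not Dia q or (q -> p) is true, so not (not Dia q or (q -> p)) is false.
    At 3: not Dia q is false, q -> p is true, so not Dia q or (q -> p) is true.
      At 3: Dia q is true, so not Dia q is false.
Satisfying worlds: {0}

1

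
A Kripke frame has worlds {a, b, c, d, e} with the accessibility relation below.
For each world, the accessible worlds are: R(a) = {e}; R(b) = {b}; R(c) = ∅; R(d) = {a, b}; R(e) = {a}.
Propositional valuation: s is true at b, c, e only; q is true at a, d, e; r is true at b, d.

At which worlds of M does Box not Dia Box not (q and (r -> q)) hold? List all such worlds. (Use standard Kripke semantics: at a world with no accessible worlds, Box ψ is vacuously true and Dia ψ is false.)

a, c, e

Let φ = Box not Dia Box not (q and (r -> q)). Evaluate φ at each world:
  a (successors {e}): φ is true.
  b (successors {b}): φ is false.
  c (successors ∅): φ is true.
  d (successors {a, b}): φ is false.
  e (successors {a}): φ is true.
For instance, at b:
  At b: Box not Dia Box not (q and (r -> q)) requires not Dia Box not (q and (r -> q)) at every successor {b}.
    not Dia Box not (q and (r -> q)) fails at b, so Box not Dia Box not (q and (r -> q)) is false at b.
      At b: Dia Box not (q and (r -> q)) is true, so not Dia Box not (q and (r -> q)) is false.
Satisfying worlds: {a, c, e}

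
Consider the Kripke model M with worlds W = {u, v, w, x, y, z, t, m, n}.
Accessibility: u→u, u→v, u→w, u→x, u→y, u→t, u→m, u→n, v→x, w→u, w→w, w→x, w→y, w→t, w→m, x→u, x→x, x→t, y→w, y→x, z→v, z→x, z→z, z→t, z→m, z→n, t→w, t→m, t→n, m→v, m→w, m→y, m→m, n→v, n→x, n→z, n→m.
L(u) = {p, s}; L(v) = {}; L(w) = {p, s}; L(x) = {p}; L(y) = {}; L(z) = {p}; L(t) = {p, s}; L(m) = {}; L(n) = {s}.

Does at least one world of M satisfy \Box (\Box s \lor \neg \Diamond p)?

No

Let φ = \Box (\Box s \lor \neg \Diamond p). Evaluate φ at each world:
  u (successors {u, v, w, x, y, t, m, n}): φ is false.
  v (successors {x}): φ is false.
  w (successors {u, w, x, y, t, m}): φ is false.
  x (successors {u, x, t}): φ is false.
  y (successors {w, x}): φ is false.
  z (successors {v, x, z, t, m, n}): φ is false.
  t (successors {w, m, n}): φ is false.
  m (successors {v, w, y, m}): φ is false.
  n (successors {v, x, z, m}): φ is false.
For instance, at w:
  At w: \Box (\Box s \lor \neg \Diamond p) requires \Box s \lor \neg \Diamond p at every successor {u, w, x, y, t, m}.
    \Box s \lor \neg \Diamond p fails at u, so \Box (\Box s \lor \neg \Diamond p) is false at w.
      At u: \Box s is false, \neg \Diamond p is false, so \Box s \lor \neg \Diamond p is false.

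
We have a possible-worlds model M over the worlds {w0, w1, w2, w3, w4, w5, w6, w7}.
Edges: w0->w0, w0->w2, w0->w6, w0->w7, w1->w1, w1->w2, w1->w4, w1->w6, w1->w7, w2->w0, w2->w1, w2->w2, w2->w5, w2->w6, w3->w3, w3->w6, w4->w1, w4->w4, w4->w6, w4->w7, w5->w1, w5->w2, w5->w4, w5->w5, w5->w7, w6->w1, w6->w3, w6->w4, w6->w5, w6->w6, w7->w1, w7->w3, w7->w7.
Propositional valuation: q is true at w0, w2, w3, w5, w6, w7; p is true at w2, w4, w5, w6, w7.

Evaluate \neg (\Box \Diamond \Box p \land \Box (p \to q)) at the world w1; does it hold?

At w1: \Box \Diamond \Box p \land \Box (p \to q) is false, so \neg (\Box \Diamond \Box p \land \Box (p \to q)) is true.
  At w1: \Box \Diamond \Box p is false, \Box (p \to q) is false, so \Box \Diamond \Box p \land \Box (p \to q) is false.
    At w1: \Box \Diamond \Box p requires \Diamond \Box p at every successor {w1, w2, w4, w6, w7}.
      \Diamond \Box p fails at w1, so \Box \Diamond \Box p is false at w1.
    At w1: \Box (p \to q) requires p \to q at every successor {w1, w2, w4, w6, w7}.
      p \to q fails at w4, so \Box (p \to q) is false at w1.

Yes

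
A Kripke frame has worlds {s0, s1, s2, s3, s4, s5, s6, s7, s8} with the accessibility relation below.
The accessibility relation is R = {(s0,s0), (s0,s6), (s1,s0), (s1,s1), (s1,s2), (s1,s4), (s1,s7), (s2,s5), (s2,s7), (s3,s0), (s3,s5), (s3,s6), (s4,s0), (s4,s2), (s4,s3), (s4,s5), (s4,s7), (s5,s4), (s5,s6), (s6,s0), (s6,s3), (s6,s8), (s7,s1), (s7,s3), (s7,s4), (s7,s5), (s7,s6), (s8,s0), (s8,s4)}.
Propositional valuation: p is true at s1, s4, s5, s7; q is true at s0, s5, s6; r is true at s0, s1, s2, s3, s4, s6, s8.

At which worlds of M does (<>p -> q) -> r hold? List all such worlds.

s0, s1, s2, s3, s4, s6, s7, s8

Let φ = (<>p -> q) -> r. Evaluate φ at each world:
  s0 (successors {s0, s6}): φ is true.
  s1 (successors {s0, s1, s2, s4, s7}): φ is true.
  s2 (successors {s5, s7}): φ is true.
  s3 (successors {s0, s5, s6}): φ is true.
  s4 (successors {s0, s2, s3, s5, s7}): φ is true.
  s5 (successors {s4, s6}): φ is false.
  s6 (successors {s0, s3, s8}): φ is true.
  s7 (successors {s1, s3, s4, s5, s6}): φ is true.
  s8 (successors {s0, s4}): φ is true.
For instance, at s6:
  At s6: <>p -> q is true, r is true, so (<>p -> q) -> r is true.
    At s6: <>p is false, q is true, so <>p -> q is true.
      At s6: <>p requires p at some successor in {s0, s3, s8}.
        At s0: p is false.
        At s3: p is false.
        At s8: p is false.
      So <>p is false at s6.
Satisfying worlds: {s0, s1, s2, s3, s4, s6, s7, s8}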